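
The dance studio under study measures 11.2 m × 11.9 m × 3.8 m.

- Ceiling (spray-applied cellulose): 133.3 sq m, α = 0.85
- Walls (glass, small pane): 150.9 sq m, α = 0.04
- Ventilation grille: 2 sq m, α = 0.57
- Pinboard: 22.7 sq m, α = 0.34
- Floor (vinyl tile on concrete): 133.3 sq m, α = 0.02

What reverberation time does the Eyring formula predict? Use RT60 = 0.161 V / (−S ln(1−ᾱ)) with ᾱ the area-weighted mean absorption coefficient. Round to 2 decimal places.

Total surface area S = 133.3 + 150.9 + 2 + 22.7 + 133.3 = 442.2 sq m.
Σ(Sᵢαᵢ) = 133.3×0.85 + 150.9×0.04 + 2×0.57 + 22.7×0.34 + 133.3×0.02 = 130.865.
ᾱ = 130.865 / 442.2 = 0.2959.
−S·ln(1−ᾱ) = −442.2 × ln(1 − 0.2959) = 155.139.
V = 11.2 × 11.9 × 3.8 = 506.464 m³.
T = 0.161·V/[−S·ln(1−ᾱ)] = 0.161·506.464/155.139 = 0.53 s.

0.53 sec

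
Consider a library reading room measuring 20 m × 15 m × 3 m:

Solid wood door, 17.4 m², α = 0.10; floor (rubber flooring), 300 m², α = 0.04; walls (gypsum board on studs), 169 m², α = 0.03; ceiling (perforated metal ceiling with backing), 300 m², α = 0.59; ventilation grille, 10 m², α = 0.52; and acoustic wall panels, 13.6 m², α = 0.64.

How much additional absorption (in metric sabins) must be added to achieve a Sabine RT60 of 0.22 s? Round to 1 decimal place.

A₁ = Σ Sᵢαᵢ = 17.4*0.10 + 300*0.04 + 169*0.03 + 300*0.59 + 10*0.52 + 13.6*0.64 = 209.714 sabins.
Target A₂ = 0.161·900/0.22 = 658.636 sabins (V = 900 m³).
Shortfall: 658.636 − 209.714 = 448.9 sabins.

448.9 sabins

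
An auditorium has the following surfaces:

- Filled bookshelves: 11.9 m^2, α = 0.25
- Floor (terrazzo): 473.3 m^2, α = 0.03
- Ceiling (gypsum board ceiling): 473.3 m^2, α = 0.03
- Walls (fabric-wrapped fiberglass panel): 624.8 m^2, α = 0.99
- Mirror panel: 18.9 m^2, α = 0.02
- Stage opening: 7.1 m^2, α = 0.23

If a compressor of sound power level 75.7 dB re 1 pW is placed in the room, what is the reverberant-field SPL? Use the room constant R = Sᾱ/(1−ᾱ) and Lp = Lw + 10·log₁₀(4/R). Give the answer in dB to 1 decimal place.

Σ(Sᵢαᵢ) = 11.9×0.25 + 473.3×0.03 + 473.3×0.03 + 624.8×0.99 + 18.9×0.02 + 7.1×0.23 = 651.936; total area S = 1609.3 m^2.
ᾱ = 0.4051, so room constant R = A/(1−ᾱ) = 1095.875 m^2.
Lp = Lw + 10 log₁₀(4/R) = 75.7 -24.38 = 51.3 dB.

51.3 dB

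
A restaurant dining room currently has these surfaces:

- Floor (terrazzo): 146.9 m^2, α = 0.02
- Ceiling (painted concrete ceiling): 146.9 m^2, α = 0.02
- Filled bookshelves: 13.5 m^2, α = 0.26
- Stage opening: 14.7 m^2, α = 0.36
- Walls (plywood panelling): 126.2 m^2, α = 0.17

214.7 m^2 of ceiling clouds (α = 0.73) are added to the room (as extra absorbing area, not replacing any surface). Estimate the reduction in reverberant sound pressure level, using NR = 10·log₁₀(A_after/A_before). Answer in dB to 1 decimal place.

Total absorption A_before = 146.9·0.02 + 146.9·0.02 + 13.5·0.26 + 14.7·0.36 + 126.2·0.17
  = 2.938 + 2.938 + 3.510 + 5.292 + 21.454 = 36.132 m^2 sabins.
Added absorption = 214.7 × 0.73 = 156.731 sabins.
A_after = 36.132 + 156.731 = 192.863 sabins.
NR = 10·log₁₀(192.863/36.132) = 7.3 dB.

7.3 dB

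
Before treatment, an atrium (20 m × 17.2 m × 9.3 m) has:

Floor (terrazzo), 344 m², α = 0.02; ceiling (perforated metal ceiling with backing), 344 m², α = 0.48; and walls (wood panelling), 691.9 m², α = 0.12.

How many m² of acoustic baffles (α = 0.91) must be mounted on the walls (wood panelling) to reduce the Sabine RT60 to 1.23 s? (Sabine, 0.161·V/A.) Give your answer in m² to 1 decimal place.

207.3

Total absorption A₁ = 344·0.02 + 344·0.48 + 691.9·0.12
  = 6.880 + 165.120 + 83.028 = 255.028 m² sabins.
V = 3199.2 m³. Target absorption A₂ = 0.161 × 3199.2 / 1.23 = 418.757 sabins.
ΔA needed = 418.757 − 255.028 = 163.729 sabins.
Net gain per m²: Δα = 0.91 − 0.12 = 0.79.
Area = ΔA/Δα = 163.729/0.79 = 207.3 m².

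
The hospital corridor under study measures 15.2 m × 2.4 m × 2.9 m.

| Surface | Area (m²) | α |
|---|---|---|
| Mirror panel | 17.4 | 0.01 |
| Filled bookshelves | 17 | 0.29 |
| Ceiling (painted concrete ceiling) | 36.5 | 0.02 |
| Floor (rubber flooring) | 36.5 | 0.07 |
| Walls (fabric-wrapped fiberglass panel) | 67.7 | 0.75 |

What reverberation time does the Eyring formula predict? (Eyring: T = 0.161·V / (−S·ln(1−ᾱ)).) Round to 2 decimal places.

Total surface area S = 17.4 + 17 + 36.5 + 36.5 + 67.7 = 175.1 m².
Σ(Sᵢαᵢ) = 17.4×0.01 + 17×0.29 + 36.5×0.02 + 36.5×0.07 + 67.7×0.75 = 59.164.
ᾱ = 59.164 / 175.1 = 0.3379.
Eyring denominator: −S ln(1−ᾱ) = 72.201.
V = 15.2 × 2.4 × 2.9 = 105.792 m³.
T = 0.161·V/[−S·ln(1−ᾱ)] = 0.161·105.792/72.201 = 0.24 s.

0.24 seconds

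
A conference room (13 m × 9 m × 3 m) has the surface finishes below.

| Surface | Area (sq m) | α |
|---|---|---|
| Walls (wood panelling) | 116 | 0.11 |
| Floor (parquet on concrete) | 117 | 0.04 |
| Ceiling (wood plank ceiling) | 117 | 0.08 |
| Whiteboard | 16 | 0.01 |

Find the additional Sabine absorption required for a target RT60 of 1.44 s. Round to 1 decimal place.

Equivalent absorption area: A₁ = 116×0.11 + 117×0.04 + 117×0.08 + 16×0.01 = 26.960 sq m.
V = 351 m³. Required absorption A₂ = 0.161 × 351 / 1.44 = 39.244 sabins.
Shortfall: 39.244 − 26.960 = 12.3 sabins.

12.3 sabins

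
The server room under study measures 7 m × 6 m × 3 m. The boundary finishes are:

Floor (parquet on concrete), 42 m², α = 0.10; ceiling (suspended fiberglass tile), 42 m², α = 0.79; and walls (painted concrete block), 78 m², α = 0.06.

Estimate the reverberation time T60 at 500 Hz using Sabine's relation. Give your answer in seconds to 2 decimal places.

Total absorption A = 42*0.10 + 42*0.79 + 78*0.06
  = 4.200 + 33.180 + 4.680 = 42.060 m² sabins.
Room volume: 126 m³.
Sabine: RT60 = 0.161 × 126 / 42.060 = 0.48 s.

0.48 seconds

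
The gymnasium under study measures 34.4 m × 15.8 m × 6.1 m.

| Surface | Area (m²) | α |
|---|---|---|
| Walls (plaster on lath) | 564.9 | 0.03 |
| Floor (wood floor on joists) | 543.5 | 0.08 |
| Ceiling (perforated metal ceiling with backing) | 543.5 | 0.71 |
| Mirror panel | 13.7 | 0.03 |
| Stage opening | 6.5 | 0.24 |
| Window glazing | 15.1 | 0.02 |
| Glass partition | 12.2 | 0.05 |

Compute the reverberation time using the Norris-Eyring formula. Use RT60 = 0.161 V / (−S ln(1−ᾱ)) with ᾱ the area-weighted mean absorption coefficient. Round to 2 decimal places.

Total surface area S = 564.9 + 543.5 + 543.5 + 13.7 + 6.5 + 15.1 + 12.2 = 1699.4 m².
Absorption A = 564.9·0.03 + 543.5·0.08 + 543.5·0.71 + 13.7·0.03 + 6.5·0.24 + 15.1·0.02 + 12.2·0.05 = 449.195 sabins.
ᾱ = 449.195 / 1699.4 = 0.2643.
−S·ln(1−ᾱ) = −1699.4 × ln(1 − 0.2643) = 521.602.
V = 34.4 × 15.8 × 6.1 = 3315.472 m³.
RT60 = 0.161 × 3315.472 / 521.602 = 1.02 s.

1.02 s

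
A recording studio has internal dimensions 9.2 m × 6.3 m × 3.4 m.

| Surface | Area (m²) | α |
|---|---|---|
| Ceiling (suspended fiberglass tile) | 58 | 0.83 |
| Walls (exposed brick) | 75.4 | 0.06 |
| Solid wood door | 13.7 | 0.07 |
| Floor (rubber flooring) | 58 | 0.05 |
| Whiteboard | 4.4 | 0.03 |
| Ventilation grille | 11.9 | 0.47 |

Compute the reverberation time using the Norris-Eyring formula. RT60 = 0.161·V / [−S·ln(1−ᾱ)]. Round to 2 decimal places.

0.43 seconds

S = Σ Sᵢ = 221.4 m².
Σ(Sᵢαᵢ) = 58×0.83 + 75.4×0.06 + 13.7×0.07 + 58×0.05 + 4.4×0.03 + 11.9×0.47 = 62.248.
Mean coefficient ᾱ = A/S = 0.2812.
Eyring denominator: −S ln(1−ᾱ) = 73.100.
V = 9.2 × 6.3 × 3.4 = 197.064 m³.
T = 0.161·V/[−S·ln(1−ᾱ)] = 0.161·197.064/73.100 = 0.43 s.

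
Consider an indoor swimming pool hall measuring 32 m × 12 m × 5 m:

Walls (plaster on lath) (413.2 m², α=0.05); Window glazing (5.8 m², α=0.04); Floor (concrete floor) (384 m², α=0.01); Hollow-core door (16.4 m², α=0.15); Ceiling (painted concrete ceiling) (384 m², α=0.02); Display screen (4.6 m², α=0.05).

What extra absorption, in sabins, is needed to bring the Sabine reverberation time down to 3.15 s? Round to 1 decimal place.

Total absorption A₁ = 413.2×0.05 + 5.8×0.04 + 384×0.01 + 16.4×0.15 + 384×0.02 + 4.6×0.05
  = 20.660 + 0.232 + 3.840 + 2.460 + 7.680 + 0.230 = 35.102 m² sabins.
For T = 3.15 s, need A₂ = 0.161·V/T = 0.161·1920/3.15 = 98.133 sabins.
ΔA = A₂ − A₁ = 98.133 − 35.102 = 63.0 sabins.

63.0 sabins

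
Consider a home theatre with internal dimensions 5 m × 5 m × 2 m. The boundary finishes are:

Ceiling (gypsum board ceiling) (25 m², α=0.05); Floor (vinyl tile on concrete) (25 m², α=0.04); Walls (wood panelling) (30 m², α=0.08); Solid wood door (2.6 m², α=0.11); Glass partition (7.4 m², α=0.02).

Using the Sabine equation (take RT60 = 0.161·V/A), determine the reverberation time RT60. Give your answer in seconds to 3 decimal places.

A = Σ Sᵢαᵢ = 25·0.05 + 25·0.04 + 30·0.08 + 2.6·0.11 + 7.4·0.02 = 5.084 sabins.
Volume V = 5 × 5 × 2 = 50 m³.
Sabine: RT60 = 0.161 × 50 / 5.084 = 1.583 s.

1.583 s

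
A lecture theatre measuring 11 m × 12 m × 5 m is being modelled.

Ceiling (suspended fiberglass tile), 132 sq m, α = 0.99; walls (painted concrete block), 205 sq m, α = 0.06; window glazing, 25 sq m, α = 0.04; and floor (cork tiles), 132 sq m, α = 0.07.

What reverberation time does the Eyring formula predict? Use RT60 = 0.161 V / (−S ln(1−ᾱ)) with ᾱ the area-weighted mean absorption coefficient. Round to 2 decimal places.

0.58 s

S = Σ Sᵢ = 494.0 sq m.
Absorption A = 132×0.99 + 205×0.06 + 25×0.04 + 132×0.07 = 153.220 sabins.
Mean coefficient ᾱ = A/S = 0.3102.
Eyring denominator: −S ln(1−ᾱ) = 183.449.
V = 11 × 12 × 5 = 660 m³.
RT60 = 0.161 × 660 / 183.449 = 0.58 s.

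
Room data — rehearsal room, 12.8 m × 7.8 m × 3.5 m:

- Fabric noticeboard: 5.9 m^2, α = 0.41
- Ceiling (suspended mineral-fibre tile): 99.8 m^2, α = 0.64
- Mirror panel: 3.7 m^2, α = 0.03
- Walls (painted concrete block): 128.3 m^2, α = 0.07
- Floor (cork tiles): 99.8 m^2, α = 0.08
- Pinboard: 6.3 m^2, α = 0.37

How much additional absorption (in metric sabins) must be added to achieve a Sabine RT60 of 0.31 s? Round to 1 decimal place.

Total absorption A₁ = 5.9·0.41 + 99.8·0.64 + 3.7·0.03 + 128.3·0.07 + 99.8·0.08 + 6.3·0.37
  = 2.419 + 63.872 + 0.111 + 8.981 + 7.984 + 2.331 = 85.698 m^2 sabins.
V = 349.44 m³. Required absorption A₂ = 0.161 × 349.44 / 0.31 = 181.483 sabins.
ΔA = A₂ − A₁ = 181.483 − 85.698 = 95.8 sabins.

95.8 sabins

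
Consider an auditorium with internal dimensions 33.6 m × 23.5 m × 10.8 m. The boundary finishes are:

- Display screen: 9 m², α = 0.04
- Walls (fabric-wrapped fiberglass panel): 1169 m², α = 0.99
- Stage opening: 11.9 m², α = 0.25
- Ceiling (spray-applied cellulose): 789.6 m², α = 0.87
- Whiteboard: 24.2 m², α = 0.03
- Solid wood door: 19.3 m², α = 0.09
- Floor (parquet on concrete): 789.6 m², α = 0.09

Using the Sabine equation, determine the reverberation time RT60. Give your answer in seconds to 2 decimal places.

Total absorption A = 9×0.04 + 1169×0.99 + 11.9×0.25 + 789.6×0.87 + 24.2×0.03 + 19.3×0.09 + 789.6×0.09
  = 0.360 + 1157.310 + 2.975 + 686.952 + 0.726 + 1.737 + 71.064 = 1921.124 m² sabins.
V = 33.6·23.5·10.8 = 8527.68 m³.
RT60 = 0.161 · V / A = 0.161 × 8527.68 / 1921.124 = 0.71 s.

0.71 s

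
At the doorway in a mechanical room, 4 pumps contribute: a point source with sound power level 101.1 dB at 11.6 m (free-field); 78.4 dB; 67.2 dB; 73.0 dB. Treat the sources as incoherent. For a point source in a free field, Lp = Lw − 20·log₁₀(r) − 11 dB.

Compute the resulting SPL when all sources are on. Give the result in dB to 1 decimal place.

80.1 dB

Source at 11.6 m: Lp = 101.1 − 20·log₁₀(11.6) − 11 = 68.8 dB.
Sum in the linear (power) domain: Σ 10^(Lᵢ/10) = 10^(68.8/10) + 10^(78.4/10) + 10^(67.2/10) + 10^(73.0/10) = 1.02e+08.
L_total = 10·log₁₀(1.02e+08) = 80.1 dB.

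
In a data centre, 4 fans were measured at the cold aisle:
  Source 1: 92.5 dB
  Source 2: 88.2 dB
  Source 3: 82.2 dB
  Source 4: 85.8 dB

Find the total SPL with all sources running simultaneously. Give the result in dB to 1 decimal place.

94.7 dB

Converting to relative power and adding: 10^(92.5/10) + 10^(88.2/10) + 10^(82.2/10) + 10^(85.8/10) = 2.985e+09.
Combined level = 10 log₁₀(2.985e+09) = 94.7 dB.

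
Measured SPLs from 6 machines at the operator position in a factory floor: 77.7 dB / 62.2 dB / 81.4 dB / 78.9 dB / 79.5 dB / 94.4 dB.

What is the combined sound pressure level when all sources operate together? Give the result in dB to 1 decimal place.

Sum in the linear (power) domain: Σ 10^(Lᵢ/10) = 10^(77.7/10) + 10^(62.2/10) + 10^(81.4/10) + 10^(78.9/10) + 10^(79.5/10) + 10^(94.4/10) = 3.12e+09.
L_total = 10·log₁₀(3.12e+09) = 94.9 dB.

94.9 dB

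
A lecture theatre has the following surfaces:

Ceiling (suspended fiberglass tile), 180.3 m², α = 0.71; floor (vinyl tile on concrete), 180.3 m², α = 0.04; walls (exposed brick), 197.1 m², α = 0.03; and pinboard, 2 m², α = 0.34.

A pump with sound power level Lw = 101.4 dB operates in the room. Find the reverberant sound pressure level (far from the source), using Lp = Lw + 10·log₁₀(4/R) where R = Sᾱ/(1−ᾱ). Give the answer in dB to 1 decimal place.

84.6 dB

Σ(Sᵢαᵢ) = 180.3·0.71 + 180.3·0.04 + 197.1·0.03 + 2·0.34 = 141.818; total area S = 559.7 m².
ᾱ = 141.818/559.7 = 0.2534; R = Sᾱ/(1−ᾱ) = 141.818/(1−0.2534) = 189.952 m².
Lp = 101.4 + 10·log₁₀(4/189.952) = 101.4 + (-16.77) = 84.6 dB.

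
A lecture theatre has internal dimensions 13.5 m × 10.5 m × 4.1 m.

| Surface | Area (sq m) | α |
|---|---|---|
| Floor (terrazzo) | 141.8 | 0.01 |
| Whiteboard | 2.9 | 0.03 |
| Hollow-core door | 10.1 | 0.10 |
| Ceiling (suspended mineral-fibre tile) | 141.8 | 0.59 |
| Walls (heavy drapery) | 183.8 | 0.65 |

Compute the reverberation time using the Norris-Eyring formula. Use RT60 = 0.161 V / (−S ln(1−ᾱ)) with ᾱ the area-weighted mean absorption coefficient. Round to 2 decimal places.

S = Σ Sᵢ = 480.4 sq m.
Absorption A = 141.8×0.01 + 2.9×0.03 + 10.1×0.10 + 141.8×0.59 + 183.8×0.65 = 205.647 sabins.
ᾱ = 205.647 / 480.4 = 0.4281.
Eyring denominator: −S ln(1−ᾱ) = 268.443.
V = 13.5 × 10.5 × 4.1 = 581.175 m³.
T = 0.161·V/[−S·ln(1−ᾱ)] = 0.161·581.175/268.443 = 0.35 s.

0.35 sec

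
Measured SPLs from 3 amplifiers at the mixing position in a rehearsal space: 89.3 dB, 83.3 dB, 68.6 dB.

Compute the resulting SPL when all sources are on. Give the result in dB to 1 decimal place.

Σ 10^(Lᵢ/10) = 1.072e+09.
Back to dB: 10·log₁₀ Σ = 90.3 dB.

90.3 dB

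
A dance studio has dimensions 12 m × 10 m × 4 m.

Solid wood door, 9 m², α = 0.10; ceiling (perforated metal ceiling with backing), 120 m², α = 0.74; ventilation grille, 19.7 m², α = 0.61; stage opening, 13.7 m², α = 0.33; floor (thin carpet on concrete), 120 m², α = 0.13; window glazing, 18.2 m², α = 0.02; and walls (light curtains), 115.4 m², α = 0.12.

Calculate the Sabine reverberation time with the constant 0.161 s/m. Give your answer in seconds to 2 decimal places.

Total absorption A = 9*0.10 + 120*0.74 + 19.7*0.61 + 13.7*0.33 + 120*0.13 + 18.2*0.02 + 115.4*0.12
  = 0.900 + 88.800 + 12.017 + 4.521 + 15.600 + 0.364 + 13.848 = 136.050 m² sabins.
V = 12·10·4 = 480 m³.
T = 0.161 V/A = 0.161·480/136.050 = 0.57 s.

0.57 s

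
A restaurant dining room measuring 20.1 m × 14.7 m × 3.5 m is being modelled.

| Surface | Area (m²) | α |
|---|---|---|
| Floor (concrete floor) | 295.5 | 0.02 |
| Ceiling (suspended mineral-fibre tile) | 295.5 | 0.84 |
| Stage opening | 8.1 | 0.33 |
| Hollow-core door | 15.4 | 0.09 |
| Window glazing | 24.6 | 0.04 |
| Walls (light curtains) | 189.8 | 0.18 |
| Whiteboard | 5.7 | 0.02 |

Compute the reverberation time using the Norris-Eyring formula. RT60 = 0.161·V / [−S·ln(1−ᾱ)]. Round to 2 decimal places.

Total surface area S = 295.5 + 295.5 + 8.1 + 15.4 + 24.6 + 189.8 + 5.7 = 834.6 m².
Absorption A = 295.5×0.02 + 295.5×0.84 + 8.1×0.33 + 15.4×0.09 + 24.6×0.04 + 189.8×0.18 + 5.7×0.02 = 293.451 sabins.
ᾱ = 293.451 / 834.6 = 0.3516.
Eyring denominator: −S ln(1−ᾱ) = 361.588.
V = 20.1 × 14.7 × 3.5 = 1034.145 m³.
RT60 = 0.161 × 1034.145 / 361.588 = 0.46 s.

0.46 seconds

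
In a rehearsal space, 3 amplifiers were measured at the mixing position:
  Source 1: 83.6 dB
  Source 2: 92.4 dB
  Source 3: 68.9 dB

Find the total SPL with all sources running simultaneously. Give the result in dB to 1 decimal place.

93.0 dB

Sum in the linear (power) domain: Σ 10^(Lᵢ/10) = 10^(83.6/10) + 10^(92.4/10) + 10^(68.9/10) = 1.975e+09.
Back to dB: 10·log₁₀ Σ = 93.0 dB.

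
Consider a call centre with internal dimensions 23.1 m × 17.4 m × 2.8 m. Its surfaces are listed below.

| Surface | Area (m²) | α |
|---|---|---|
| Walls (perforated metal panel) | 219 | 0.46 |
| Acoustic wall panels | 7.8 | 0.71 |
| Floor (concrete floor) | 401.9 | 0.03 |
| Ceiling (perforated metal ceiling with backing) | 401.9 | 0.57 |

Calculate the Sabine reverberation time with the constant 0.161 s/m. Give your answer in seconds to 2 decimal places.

0.52 seconds

Total absorption A = 219×0.46 + 7.8×0.71 + 401.9×0.03 + 401.9×0.57
  = 100.740 + 5.538 + 12.057 + 229.083 = 347.418 m² sabins.
Volume V = 23.1 × 17.4 × 2.8 = 1125.432 m³.
T = 0.161 V/A = 0.161·1125.432/347.418 = 0.52 s.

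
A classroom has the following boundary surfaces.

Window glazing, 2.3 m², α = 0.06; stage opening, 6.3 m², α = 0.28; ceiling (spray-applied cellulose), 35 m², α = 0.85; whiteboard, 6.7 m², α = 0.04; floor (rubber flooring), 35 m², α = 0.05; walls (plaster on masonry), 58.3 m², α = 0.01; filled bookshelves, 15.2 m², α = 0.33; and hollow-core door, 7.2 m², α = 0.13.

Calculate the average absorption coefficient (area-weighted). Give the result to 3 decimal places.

0.242

Total surface area S = 166.0 m².
Σ(Sᵢαᵢ) = 2.3·0.06 + 6.3·0.28 + 35·0.85 + 6.7·0.04 + 35·0.05 + 58.3·0.01 + 15.2·0.33 + 7.2·0.13 = 40.205.
ᾱ = A/S = 0.242.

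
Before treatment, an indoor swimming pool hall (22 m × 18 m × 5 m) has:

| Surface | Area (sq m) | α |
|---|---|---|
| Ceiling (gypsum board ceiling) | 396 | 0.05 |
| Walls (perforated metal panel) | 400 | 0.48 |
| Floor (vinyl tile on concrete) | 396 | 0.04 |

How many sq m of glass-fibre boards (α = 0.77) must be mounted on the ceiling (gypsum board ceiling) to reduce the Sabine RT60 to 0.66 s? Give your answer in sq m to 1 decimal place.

Total absorption A₁ = 396×0.05 + 400×0.48 + 396×0.04
  = 19.800 + 192.000 + 15.840 = 227.640 sq m sabins.
Required A₂ = 0.161·1980/0.66 = 483.000 sabins.
ΔA needed = 483.000 − 227.640 = 255.360 sabins.
Each sq m of panel replacing the ceiling (gypsum board ceiling) adds (0.77 − 0.05) = 0.72 sabins.
Area = ΔA/Δα = 255.360/0.72 = 354.7 sq m.

354.7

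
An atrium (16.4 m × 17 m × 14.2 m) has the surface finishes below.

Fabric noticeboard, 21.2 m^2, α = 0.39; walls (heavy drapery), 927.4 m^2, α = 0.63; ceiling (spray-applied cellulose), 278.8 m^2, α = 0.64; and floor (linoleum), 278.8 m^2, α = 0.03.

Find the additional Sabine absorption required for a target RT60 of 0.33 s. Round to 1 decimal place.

1152.2 sabins

Equivalent absorption area: A₁ = 21.2*0.39 + 927.4*0.63 + 278.8*0.64 + 278.8*0.03 = 779.326 m^2.
Target A₂ = 0.161·3958.96/0.33 = 1931.493 sabins (V = 3958.96 m³).
Shortfall: 1931.493 − 779.326 = 1152.2 sabins.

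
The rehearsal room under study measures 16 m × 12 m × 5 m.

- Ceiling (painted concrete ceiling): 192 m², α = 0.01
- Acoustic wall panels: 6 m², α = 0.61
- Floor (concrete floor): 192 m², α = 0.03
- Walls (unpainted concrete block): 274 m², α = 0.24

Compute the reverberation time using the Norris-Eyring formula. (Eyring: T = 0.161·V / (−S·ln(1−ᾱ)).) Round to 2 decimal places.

S = Σ Sᵢ = 664.0 m².
Absorption A = 192·0.01 + 6·0.61 + 192·0.03 + 274·0.24 = 77.100 sabins.
Mean coefficient ᾱ = A/S = 0.1161.
Eyring denominator: −S ln(1−ᾱ) = 81.945.
V = 16 × 12 × 5 = 960 m³.
T = 0.161·V/[−S·ln(1−ᾱ)] = 0.161·960/81.945 = 1.89 s.

1.89 s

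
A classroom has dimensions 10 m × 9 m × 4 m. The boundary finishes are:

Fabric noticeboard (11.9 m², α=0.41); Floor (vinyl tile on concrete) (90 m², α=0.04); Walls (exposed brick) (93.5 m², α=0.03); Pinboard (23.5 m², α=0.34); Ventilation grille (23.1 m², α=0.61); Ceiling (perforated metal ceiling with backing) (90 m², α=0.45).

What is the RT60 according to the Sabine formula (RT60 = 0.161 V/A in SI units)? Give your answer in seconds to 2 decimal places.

0.78 s

Summing Sᵢαᵢ: 4.879 + 3.600 + 2.805 + 7.990 + 14.091 + 40.500 → A = 73.865 sabins.
Room volume: 360 m³.
Sabine: RT60 = 0.161 × 360 / 73.865 = 0.78 s.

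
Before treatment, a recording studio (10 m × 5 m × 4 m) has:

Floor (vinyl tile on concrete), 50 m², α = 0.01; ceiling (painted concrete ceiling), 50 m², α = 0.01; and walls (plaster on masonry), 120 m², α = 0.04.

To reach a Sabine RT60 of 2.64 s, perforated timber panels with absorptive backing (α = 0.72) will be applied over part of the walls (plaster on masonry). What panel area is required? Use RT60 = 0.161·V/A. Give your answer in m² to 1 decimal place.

9.4

A₁ = Σ Sᵢαᵢ = 50×0.01 + 50×0.01 + 120×0.04 = 5.800 sabins.
V = 200 m³. Target absorption A₂ = 0.161 × 200 / 2.64 = 12.197 sabins.
ΔA needed = 12.197 − 5.800 = 6.397 sabins.
Each m² of panel replacing the walls (plaster on masonry) adds (0.72 − 0.04) = 0.68 sabins.
Panel area = 6.397 / 0.68 = 9.4 m².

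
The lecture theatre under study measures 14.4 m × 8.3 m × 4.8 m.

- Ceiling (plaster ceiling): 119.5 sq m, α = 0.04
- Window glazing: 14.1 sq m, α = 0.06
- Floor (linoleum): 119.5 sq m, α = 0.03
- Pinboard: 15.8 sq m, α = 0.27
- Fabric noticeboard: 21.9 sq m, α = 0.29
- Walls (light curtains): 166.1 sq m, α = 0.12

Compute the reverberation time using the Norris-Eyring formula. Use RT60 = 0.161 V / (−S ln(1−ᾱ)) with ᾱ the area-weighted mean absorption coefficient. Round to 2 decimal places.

2.22 sec

Total surface area S = 119.5 + 14.1 + 119.5 + 15.8 + 21.9 + 166.1 = 456.9 sq m.
Absorption A = 119.5×0.04 + 14.1×0.06 + 119.5×0.03 + 15.8×0.27 + 21.9×0.29 + 166.1×0.12 = 39.760 sabins.
ᾱ = 39.760 / 456.9 = 0.0870.
Eyring denominator: −S ln(1−ᾱ) = 41.587.
V = 14.4 × 8.3 × 4.8 = 573.696 m³.
T = 0.161·V/[−S·ln(1−ᾱ)] = 0.161·573.696/41.587 = 2.22 s.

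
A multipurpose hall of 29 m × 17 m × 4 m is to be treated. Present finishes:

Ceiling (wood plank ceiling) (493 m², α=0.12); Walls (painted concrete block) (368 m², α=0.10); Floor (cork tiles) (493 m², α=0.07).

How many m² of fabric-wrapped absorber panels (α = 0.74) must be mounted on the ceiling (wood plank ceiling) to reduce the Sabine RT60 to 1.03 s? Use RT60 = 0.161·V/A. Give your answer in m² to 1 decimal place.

Summing Sᵢαᵢ: 59.160 + 36.800 + 34.510 → A₁ = 130.470 sabins.
V = 1972 m³. Target absorption A₂ = 0.161 × 1972 / 1.03 = 308.245 sabins.
Absorption to add: 308.245 − 130.470 = 177.775 sabins.
Net gain per m²: Δα = 0.74 − 0.12 = 0.62.
Area = ΔA/Δα = 177.775/0.62 = 286.7 m².

286.7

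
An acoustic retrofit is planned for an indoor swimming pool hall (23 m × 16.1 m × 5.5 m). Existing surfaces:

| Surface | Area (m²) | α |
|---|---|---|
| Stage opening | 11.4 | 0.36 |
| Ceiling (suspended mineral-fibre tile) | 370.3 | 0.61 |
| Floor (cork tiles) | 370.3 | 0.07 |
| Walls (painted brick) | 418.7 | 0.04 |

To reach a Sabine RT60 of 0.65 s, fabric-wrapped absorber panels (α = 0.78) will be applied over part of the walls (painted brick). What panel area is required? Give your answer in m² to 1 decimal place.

Summing Sᵢαᵢ: 4.104 + 225.883 + 25.921 + 16.748 → A₁ = 272.656 sabins.
Required A₂ = 0.161·2036.65/0.65 = 504.463 sabins.
Absorption to add: 504.463 − 272.656 = 231.807 sabins.
Each m² of panel replacing the walls (painted brick) adds (0.78 − 0.04) = 0.74 sabins.
Panel area = 231.807 / 0.74 = 313.3 m².

313.3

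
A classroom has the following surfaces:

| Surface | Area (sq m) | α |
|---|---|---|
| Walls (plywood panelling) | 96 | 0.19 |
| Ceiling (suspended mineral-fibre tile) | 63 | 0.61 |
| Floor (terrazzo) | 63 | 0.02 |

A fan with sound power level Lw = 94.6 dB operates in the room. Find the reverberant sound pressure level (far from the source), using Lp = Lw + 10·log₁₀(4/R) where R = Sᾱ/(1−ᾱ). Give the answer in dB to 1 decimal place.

81.7 dB

Σ(Sᵢαᵢ) = 96×0.19 + 63×0.61 + 63×0.02 = 57.930; total area S = 222.0 sq m.
ᾱ = 0.2609, so room constant R = A/(1−ᾱ) = 78.379 sq m.
Lp = 94.6 + 10·log₁₀(4/78.379) = 94.6 + (-12.92) = 81.7 dB.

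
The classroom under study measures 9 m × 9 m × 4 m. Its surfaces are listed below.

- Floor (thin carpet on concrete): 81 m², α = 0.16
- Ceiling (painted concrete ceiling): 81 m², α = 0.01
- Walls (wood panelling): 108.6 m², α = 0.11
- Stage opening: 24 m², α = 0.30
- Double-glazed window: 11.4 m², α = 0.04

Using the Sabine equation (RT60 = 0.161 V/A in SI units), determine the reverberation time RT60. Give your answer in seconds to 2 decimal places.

A = Σ Sᵢαᵢ = 81·0.16 + 81·0.01 + 108.6·0.11 + 24·0.30 + 11.4·0.04 = 33.372 sabins.
Volume V = 9 × 9 × 4 = 324 m³.
T = 0.161 V/A = 0.161·324/33.372 = 1.56 s.

1.56 seconds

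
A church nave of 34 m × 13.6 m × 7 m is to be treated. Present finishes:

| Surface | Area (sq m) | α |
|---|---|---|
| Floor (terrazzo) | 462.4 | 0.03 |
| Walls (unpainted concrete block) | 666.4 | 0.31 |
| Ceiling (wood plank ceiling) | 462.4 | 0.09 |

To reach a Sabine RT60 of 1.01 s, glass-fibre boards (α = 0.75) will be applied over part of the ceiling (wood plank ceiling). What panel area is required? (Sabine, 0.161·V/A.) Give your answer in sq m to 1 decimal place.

384.7

Equivalent absorption area: A₁ = 462.4·0.03 + 666.4·0.31 + 462.4·0.09 = 262.072 sq m.
Required A₂ = 0.161·3236.8/1.01 = 515.965 sabins.
Absorption to add: 515.965 − 262.072 = 253.893 sabins.
Net gain per sq m: Δα = 0.75 − 0.09 = 0.66.
Area = ΔA/Δα = 253.893/0.66 = 384.7 sq m.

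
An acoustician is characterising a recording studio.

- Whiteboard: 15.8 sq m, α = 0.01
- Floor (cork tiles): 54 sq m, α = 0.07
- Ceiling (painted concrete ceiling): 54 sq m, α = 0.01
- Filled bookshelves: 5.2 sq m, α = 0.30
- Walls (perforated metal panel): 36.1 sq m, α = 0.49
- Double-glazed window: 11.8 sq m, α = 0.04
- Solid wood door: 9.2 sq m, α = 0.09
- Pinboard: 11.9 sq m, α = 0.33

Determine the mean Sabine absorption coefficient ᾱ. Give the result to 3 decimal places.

S = Σ Sᵢ = 15.8 + 54 + 54 + 5.2 + 36.1 + 11.8 + 9.2 + 11.9 = 198.0 sq m.
A = 15.8×0.01 + 54×0.07 + 54×0.01 + 5.2×0.30 + 36.1×0.49 + 11.8×0.04 + 9.2×0.09 + 11.9×0.33 = 28.954 sabins.
ᾱ = A/S = 0.146.

0.146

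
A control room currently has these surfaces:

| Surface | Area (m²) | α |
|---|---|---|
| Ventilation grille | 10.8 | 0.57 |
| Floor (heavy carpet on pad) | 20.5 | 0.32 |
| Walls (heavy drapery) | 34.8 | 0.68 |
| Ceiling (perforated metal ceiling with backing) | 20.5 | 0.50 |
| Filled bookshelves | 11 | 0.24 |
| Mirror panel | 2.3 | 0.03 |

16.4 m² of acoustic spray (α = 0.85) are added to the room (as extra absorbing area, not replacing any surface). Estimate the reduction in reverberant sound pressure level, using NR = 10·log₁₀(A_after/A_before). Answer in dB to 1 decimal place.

Summing Sᵢαᵢ: 6.156 + 6.560 + 23.664 + 10.250 + 2.640 + 0.069 → A_before = 49.339 sabins.
Treatment contributes 16.4·0.85 = 13.940 sabins.
A_after = 49.339 + 13.940 = 63.279 sabins.
Reduction = 10 log₁₀(A_after/A_before) = 10 log₁₀(1.2825) = 1.1 dB.

1.1 dB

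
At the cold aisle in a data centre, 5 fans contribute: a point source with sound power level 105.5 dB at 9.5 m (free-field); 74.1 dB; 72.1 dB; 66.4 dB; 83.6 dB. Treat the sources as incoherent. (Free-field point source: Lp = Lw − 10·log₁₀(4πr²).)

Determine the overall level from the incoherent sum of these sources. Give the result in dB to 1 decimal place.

Source at 9.5 m: Lp = 105.5 − 10·log₁₀(4π·9.5²) = 105.5 − 10·log₁₀(1134.115) = 75.0 dB.
Sum in the linear (power) domain: Σ 10^(Lᵢ/10) = 10^(75.0/10) + 10^(74.1/10) + 10^(72.1/10) + 10^(66.4/10) + 10^(83.6/10) = 3.07e+08.
Back to dB: 10·log₁₀ Σ = 84.9 dB.

84.9 dB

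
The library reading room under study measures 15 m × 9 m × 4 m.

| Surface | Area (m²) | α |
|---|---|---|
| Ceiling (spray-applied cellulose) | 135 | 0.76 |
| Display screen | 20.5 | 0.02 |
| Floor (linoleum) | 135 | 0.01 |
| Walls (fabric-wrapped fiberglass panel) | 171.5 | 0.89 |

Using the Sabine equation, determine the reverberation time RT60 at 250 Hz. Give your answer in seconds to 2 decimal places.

0.34 s

A = Σ Sᵢαᵢ = 135×0.76 + 20.5×0.02 + 135×0.01 + 171.5×0.89 = 256.995 sabins.
Volume V = 15 × 9 × 4 = 540 m³.
T = 0.161 V/A = 0.161·540/256.995 = 0.34 s.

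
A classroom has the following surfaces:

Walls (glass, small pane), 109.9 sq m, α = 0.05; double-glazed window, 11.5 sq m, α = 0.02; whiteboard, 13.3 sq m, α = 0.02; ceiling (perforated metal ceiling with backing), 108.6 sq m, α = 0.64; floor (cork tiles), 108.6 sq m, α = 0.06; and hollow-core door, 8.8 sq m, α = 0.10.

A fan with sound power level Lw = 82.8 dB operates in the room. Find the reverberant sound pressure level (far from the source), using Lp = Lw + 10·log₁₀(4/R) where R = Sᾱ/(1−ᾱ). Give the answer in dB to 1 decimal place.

68.5 dB

Σ(Sᵢαᵢ) = 109.9·0.05 + 11.5·0.02 + 13.3·0.02 + 108.6·0.64 + 108.6·0.06 + 8.8·0.10 = 82.891; total area S = 360.7 sq m.
ᾱ = 0.2298, so room constant R = A/(1−ᾱ) = 107.623 sq m.
Lp = Lw + 10 log₁₀(4/R) = 82.8 -14.30 = 68.5 dB.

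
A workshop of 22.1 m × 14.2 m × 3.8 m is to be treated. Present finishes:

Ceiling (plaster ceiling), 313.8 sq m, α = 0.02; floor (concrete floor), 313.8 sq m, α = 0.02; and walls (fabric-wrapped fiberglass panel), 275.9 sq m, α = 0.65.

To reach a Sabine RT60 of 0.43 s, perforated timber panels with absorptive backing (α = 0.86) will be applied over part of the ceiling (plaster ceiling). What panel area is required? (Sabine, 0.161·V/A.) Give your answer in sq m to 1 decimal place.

Equivalent absorption area: A₁ = 313.8×0.02 + 313.8×0.02 + 275.9×0.65 = 191.887 sq m.
Required A₂ = 0.161·1192.516/0.43 = 446.500 sabins.
Absorption to add: 446.500 − 191.887 = 254.613 sabins.
Each sq m of panel replacing the ceiling (plaster ceiling) adds (0.86 − 0.02) = 0.84 sabins.
Area = ΔA/Δα = 254.613/0.84 = 303.1 sq m.

303.1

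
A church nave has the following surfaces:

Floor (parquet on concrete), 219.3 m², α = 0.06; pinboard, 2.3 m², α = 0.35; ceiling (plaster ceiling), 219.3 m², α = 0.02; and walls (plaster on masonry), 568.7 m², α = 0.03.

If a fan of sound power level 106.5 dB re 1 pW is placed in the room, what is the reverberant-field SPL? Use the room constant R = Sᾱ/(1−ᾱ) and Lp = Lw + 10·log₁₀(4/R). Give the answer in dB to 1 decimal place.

96.9 dB

Σ(Sᵢαᵢ) = 219.3×0.06 + 2.3×0.35 + 219.3×0.02 + 568.7×0.03 = 35.410; total area S = 1009.6 m².
ᾱ = 35.410/1009.6 = 0.0351; R = Sᾱ/(1−ᾱ) = 35.410/(1−0.0351) = 36.698 m².
Lp = 106.5 + 10·log₁₀(4/36.698) = 106.5 + (-9.63) = 96.9 dB.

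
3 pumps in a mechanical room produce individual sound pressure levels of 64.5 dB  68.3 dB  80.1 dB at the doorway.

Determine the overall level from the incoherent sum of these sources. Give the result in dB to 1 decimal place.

Sum in the linear (power) domain: Σ 10^(Lᵢ/10) = 10^(64.5/10) + 10^(68.3/10) + 10^(80.1/10) = 1.119e+08.
Back to dB: 10·log₁₀ Σ = 80.5 dB.

80.5 dB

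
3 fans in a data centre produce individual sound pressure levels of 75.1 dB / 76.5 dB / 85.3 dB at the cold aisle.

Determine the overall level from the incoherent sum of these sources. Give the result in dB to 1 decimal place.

Σ 10^(Lᵢ/10) = 4.159e+08.
Back to dB: 10·log₁₀ Σ = 86.2 dB.

86.2 dB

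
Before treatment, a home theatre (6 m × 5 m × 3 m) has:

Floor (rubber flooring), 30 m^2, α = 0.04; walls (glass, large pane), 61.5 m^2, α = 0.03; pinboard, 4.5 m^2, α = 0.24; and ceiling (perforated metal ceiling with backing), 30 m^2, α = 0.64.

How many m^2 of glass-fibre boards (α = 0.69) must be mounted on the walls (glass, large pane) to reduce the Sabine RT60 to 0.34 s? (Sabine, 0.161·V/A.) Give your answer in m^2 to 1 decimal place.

29.2

Summing Sᵢαᵢ: 1.200 + 1.845 + 1.080 + 19.200 → A₁ = 23.325 sabins.
Required A₂ = 0.161·90/0.34 = 42.618 sabins.
ΔA needed = 42.618 − 23.325 = 19.293 sabins.
Each m^2 of panel replacing the walls (glass, large pane) adds (0.69 − 0.03) = 0.66 sabins.
Area = ΔA/Δα = 19.293/0.66 = 29.2 m^2.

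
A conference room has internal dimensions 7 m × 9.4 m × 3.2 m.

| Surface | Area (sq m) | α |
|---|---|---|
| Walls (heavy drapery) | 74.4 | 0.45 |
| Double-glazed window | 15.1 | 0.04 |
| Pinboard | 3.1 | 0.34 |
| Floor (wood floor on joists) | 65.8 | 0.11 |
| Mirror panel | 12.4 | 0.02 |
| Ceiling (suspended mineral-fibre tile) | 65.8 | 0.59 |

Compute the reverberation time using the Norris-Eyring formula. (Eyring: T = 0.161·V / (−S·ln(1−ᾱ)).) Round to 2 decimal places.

Total surface area S = 74.4 + 15.1 + 3.1 + 65.8 + 12.4 + 65.8 = 236.6 sq m.
Σ(Sᵢαᵢ) = 74.4·0.45 + 15.1·0.04 + 3.1·0.34 + 65.8·0.11 + 12.4·0.02 + 65.8·0.59 = 81.446.
ᾱ = 81.446 / 236.6 = 0.3442.
Eyring denominator: −S ln(1−ᾱ) = 99.821.
V = 7 × 9.4 × 3.2 = 210.56 m³.
T = 0.161·V/[−S·ln(1−ᾱ)] = 0.161·210.56/99.821 = 0.34 s.

0.34 s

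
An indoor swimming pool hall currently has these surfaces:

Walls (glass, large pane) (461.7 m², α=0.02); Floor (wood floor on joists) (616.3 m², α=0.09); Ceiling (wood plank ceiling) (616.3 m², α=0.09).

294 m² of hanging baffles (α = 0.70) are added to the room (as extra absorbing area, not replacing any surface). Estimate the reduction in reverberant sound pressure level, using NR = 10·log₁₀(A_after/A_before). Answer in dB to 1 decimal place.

4.3 dB

Summing Sᵢαᵢ: 9.234 + 55.467 + 55.467 → A_before = 120.168 sabins.
Added absorption = 294 × 0.70 = 205.800 sabins.
A_after = 120.168 + 205.800 = 325.968 sabins.
NR = 10·log₁₀(325.968/120.168) = 4.3 dB.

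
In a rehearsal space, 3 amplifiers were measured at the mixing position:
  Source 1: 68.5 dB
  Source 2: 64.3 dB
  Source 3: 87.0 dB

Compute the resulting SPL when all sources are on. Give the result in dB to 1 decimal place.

87.1 dB

Σ 10^(Lᵢ/10) = 5.11e+08.
L_total = 10·log₁₀(5.11e+08) = 87.1 dB.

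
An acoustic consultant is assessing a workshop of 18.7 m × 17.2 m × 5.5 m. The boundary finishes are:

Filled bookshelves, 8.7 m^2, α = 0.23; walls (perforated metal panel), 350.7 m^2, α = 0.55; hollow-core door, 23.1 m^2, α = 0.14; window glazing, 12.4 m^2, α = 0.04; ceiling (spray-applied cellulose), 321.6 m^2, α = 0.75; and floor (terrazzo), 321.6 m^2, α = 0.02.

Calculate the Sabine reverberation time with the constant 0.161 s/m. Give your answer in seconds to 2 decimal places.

0.64 sec

Total absorption A = 8.7·0.23 + 350.7·0.55 + 23.1·0.14 + 12.4·0.04 + 321.6·0.75 + 321.6·0.02
  = 2.001 + 192.885 + 3.234 + 0.496 + 241.200 + 6.432 = 446.248 m^2 sabins.
Room volume: 1769.02 m³.
T = 0.161 V/A = 0.161·1769.02/446.248 = 0.64 s.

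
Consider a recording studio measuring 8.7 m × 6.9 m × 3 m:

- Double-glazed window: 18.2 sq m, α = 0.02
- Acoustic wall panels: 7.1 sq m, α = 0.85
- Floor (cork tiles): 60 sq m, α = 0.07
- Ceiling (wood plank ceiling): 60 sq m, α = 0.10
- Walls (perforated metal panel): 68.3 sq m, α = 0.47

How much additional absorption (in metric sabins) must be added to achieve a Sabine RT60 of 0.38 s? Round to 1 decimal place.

27.6 sabins

A₁ = Σ Sᵢαᵢ = 18.2×0.02 + 7.1×0.85 + 60×0.07 + 60×0.10 + 68.3×0.47 = 48.700 sabins.
For T = 0.38 s, need A₂ = 0.161·V/T = 0.161·180.09/0.38 = 76.301 sabins.
Additional absorption ΔA = 76.301 − 48.700 = 27.6 sabins.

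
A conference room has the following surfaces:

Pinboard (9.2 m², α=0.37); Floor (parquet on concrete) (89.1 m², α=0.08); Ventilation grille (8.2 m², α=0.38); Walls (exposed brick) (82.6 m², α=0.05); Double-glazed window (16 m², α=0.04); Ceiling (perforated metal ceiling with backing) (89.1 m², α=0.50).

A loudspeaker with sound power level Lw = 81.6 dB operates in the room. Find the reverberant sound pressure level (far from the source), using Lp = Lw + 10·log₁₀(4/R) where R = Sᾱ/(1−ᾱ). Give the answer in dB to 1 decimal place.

68.6 dB

Σ(Sᵢαᵢ) = 9.2×0.37 + 89.1×0.08 + 8.2×0.38 + 82.6×0.05 + 16×0.04 + 89.1×0.50 = 62.968; total area S = 294.2 m².
ᾱ = 62.968/294.2 = 0.2140; R = Sᾱ/(1−ᾱ) = 62.968/(1−0.2140) = 80.112 m².
Lp = Lw + 10 log₁₀(4/R) = 81.6 -13.02 = 68.6 dB.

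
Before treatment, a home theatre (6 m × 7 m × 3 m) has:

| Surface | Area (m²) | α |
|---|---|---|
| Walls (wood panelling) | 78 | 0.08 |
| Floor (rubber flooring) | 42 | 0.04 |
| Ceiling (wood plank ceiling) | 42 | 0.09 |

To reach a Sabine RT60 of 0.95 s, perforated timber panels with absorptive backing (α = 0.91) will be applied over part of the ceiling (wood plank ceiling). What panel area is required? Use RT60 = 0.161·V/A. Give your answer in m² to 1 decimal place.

Total absorption A₁ = 78*0.08 + 42*0.04 + 42*0.09
  = 6.240 + 1.680 + 3.780 = 11.700 m² sabins.
V = 126 m³. Target absorption A₂ = 0.161 × 126 / 0.95 = 21.354 sabins.
Absorption to add: 21.354 − 11.700 = 9.654 sabins.
Net gain per m²: Δα = 0.91 − 0.09 = 0.82.
Panel area = 9.654 / 0.82 = 11.8 m².

11.8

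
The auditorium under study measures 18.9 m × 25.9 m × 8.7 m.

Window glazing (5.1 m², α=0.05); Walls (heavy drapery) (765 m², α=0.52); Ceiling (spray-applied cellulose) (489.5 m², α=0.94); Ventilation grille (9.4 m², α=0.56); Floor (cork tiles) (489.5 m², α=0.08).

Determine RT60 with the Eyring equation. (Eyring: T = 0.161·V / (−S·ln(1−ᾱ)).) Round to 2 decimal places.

S = Σ Sᵢ = 1758.5 m².
Σ(Sᵢαᵢ) = 5.1·0.05 + 765·0.52 + 489.5·0.94 + 9.4·0.56 + 489.5·0.08 = 902.609.
ᾱ = 902.609 / 1758.5 = 0.5133.
Eyring denominator: −S ln(1−ᾱ) = 1266.309.
V = 18.9 × 25.9 × 8.7 = 4258.737 m³.
T = 0.161·V/[−S·ln(1−ᾱ)] = 0.161·4258.737/1266.309 = 0.54 s.

0.54 s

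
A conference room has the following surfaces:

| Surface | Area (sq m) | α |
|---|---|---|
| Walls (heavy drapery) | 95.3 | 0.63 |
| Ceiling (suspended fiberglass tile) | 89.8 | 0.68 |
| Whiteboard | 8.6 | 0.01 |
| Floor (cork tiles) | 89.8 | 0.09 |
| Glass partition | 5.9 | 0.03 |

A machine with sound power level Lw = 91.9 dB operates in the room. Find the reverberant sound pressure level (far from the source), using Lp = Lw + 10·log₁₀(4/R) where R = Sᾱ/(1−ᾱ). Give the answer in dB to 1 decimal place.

Σ(Sᵢαᵢ) = 95.3×0.63 + 89.8×0.68 + 8.6×0.01 + 89.8×0.09 + 5.9×0.03 = 129.448; total area S = 289.4 sq m.
ᾱ = 0.4473, so room constant R = A/(1−ᾱ) = 234.210 sq m.
Lp = Lw + 10 log₁₀(4/R) = 91.9 -17.68 = 74.2 dB.

74.2 dB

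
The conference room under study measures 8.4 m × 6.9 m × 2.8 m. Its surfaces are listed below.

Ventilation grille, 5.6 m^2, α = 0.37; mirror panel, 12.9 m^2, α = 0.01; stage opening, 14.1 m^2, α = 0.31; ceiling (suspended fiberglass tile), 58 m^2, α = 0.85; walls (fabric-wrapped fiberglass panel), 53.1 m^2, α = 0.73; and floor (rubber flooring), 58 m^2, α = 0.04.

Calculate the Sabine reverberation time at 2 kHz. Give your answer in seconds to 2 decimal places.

Summing Sᵢαᵢ: 2.072 + 0.129 + 4.371 + 49.300 + 38.763 + 2.320 → A = 96.955 sabins.
Room volume: 162.288 m³.
T = 0.161 V/A = 0.161·162.288/96.955 = 0.27 s.

0.27 sec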